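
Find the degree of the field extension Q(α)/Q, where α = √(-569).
[Q(α):Q] = 2

[Q(α):Q] equals the degree of the minimal polynomial of α. Here α^2 = -569 and x^2 + 569 is irreducible (d = -569 is squarefree, ≠ 1, hence not a square), so deg(m_α) = 2. Thus [Q(α):Q] = 2.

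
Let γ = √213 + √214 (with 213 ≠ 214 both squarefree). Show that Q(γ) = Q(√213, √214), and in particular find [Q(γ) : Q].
[Q(γ) : Q] = 4 (equivalently, Q(γ) = Q(√213, √214))

Obviously Q(γ) ⊆ Q(√213, √214), and [Q(√213, √214):Q] = 4 (since 213, 214 are distinct squarefree integers > 1 with 45582 not a perfect square). To show equality we compute the minimal polynomial of γ. From γ = √213 + √214: γ^2 = 213 + 2√(45582) + 214 = 427 + 2√(45582), so γ^2 - 427 = 2√(45582); squaring, (γ^2 - 427)^2 = 4·45582, i.e. γ^4 - 854γ^2 + 182329 - 182328 = 0, i.e. γ^4 - 854γ^2 + 1 = 0. So γ is a root of x^4 - 854x^2 + 1. This polynomial is irreducible over Q: it has no rational root (each ±√213 ± √214 is irrational), and any factorization into two quadratics over Q would force √(45582) ∈ Q (pairing opposite roots) or √213, √214 ∈ Q (other pairings), all impossible. Hence [Q(γ):Q] = 4 = [Q(√213, √214):Q], so Q(γ) = Q(√213, √214).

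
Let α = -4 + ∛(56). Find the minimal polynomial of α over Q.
m_α(x) = x^3 + 12x^2 + 48x + 8

Set β = α + 4 = ∛(56), so β^3 = 56. Then (α + 4)^3 - 56 = 0, i.e. α is a root of g(x) = (x + 4)^3 - 56 = x^3 + 12x^2 + 48x + 8. Since g(x) = h(x + 4) where h(x) = x^3 - 56, and h is irreducible over Q (because 56 is not a perfect cube, so h has no rational root, and a monic cubic with no rational root is irreducible), g is also irreducible (irreducibility is preserved under the substitution x → x + 4). Hence m_α(x) = x^3 + 12x^2 + 48x + 8.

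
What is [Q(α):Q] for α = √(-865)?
[Q(α):Q] = 2

[Q(α):Q] equals the degree of the minimal polynomial of α. Here α^2 = -865 and x^2 + 865 is irreducible (d = -865 is squarefree, ≠ 1, hence not a square), so deg(m_α) = 2. Thus [Q(α):Q] = 2.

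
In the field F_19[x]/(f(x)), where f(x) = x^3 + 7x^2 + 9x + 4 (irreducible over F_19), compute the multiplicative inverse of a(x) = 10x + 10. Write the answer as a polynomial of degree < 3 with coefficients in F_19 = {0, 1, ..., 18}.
a(x)^(-1) ≡ 17x^2 + 7x + 13 (mod f(x))

Since f is irreducible over F_19, F_19[x]/(f) is a field and a(x) ≠ 0 has an inverse. Apply the extended Euclidean algorithm to f(x) and a(x) in F_19[x]: f(x) = (2x^2 + 12x + 6)·a(x) + (1). The last nonzero remainder is the constant 1 = gcd(f, a) in F_19. Back-substituting through the division chain expresses 1 = s(x)·a(x) + t(x)·f(x) with s(x) ≡ 17x^2 + 7x + 13 (mod f), so a(x)^(-1) ≡ s(x) = 17x^2 + 7x + 13 (mod f). Check: (10x + 10)·(17x^2 + 7x + 13) = 18x^3 + 12x^2 + 10x + 16 ≡ 1 (mod x^3 + 7x^2 + 9x + 4).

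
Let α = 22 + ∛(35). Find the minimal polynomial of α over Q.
m_α(x) = x^3 - 66x^2 + 1452x - 10683

Set β = α - 22 = ∛(35), so β^3 = 35. Then (α - 22)^3 - 35 = 0, i.e. α is a root of g(x) = (x - 22)^3 - 35 = x^3 - 66x^2 + 1452x - 10683. Since g(x) = h(x - 22) where h(x) = x^3 - 35, and h is irreducible over Q (because 35 is not a perfect cube, so h has no rational root, and a monic cubic with no rational root is irreducible), g is also irreducible (irreducibility is preserved under the substitution x → x - 22). Hence m_α(x) = x^3 - 66x^2 + 1452x - 10683.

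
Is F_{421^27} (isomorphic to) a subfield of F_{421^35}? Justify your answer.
No: F_{421^27} is not a subfield of F_{421^35}

F_{p^m} embeds in F_{p^n} iff m | n. Here 27 ∤ 35 (since 35 = 1·27 + 8 with remainder 8 ≠ 0), so F_{421^27} is not a subfield of F_{421^35}. Equivalently: if it were, the tower law would give 27 = [F_{421^27}:F_421] dividing [F_{421^35}:F_421] = 35, contradiction.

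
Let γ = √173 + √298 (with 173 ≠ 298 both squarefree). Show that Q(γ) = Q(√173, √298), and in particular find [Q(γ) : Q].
[Q(γ) : Q] = 4 (equivalently, Q(γ) = Q(√173, √298))

Obviously Q(γ) ⊆ Q(√173, √298), and [Q(√173, √298):Q] = 4 (since 173, 298 are distinct squarefree integers > 1 with 51554 not a perfect square). To show equality we compute the minimal polynomial of γ. From γ = √173 + √298: γ^2 = 173 + 2√(51554) + 298 = 471 + 2√(51554), so γ^2 - 471 = 2√(51554); squaring, (γ^2 - 471)^2 = 4·51554, i.e. γ^4 - 942γ^2 + 221841 - 206216 = 0, i.e. γ^4 - 942γ^2 + 15625 = 0. So γ is a root of x^4 - 942x^2 + 15625. This polynomial is irreducible over Q: it has no rational root (each ±√173 ± √298 is irrational), and any factorization into two quadratics over Q would force √(51554) ∈ Q (pairing opposite roots) or √173, √298 ∈ Q (other pairings), all impossible. Hence [Q(γ):Q] = 4 = [Q(√173, √298):Q], so Q(γ) = Q(√173, √298).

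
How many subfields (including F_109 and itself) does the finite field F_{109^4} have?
F_{109^4} has 3 subfields

The subfields of F_{p^n} are exactly the fields F_{p^d} for d | n (each is the fixed field of the unique index-d subgroup of Gal(F_{p^n}/F_p) ≅ Z/nZ). The divisors of n = 4 are {1, 2, 4}, giving 3 subfields: F_{109^1}, F_{109^2}, F_{109^4}.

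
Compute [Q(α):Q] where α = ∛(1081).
[Q(α):Q] = 3

The minimal polynomial of α is x^3 - 1081, irreducible over Q since 1081 is not a perfect cube (so x^3 - 1081 has no rational root). Hence [Q(α):Q] = deg(m_α) = 3.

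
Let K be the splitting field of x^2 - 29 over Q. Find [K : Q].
[K : Q] = 2

f(x) = x^2 - 29 factors as (x - √29)(x + √29). The splitting field is K = Q(√29). Since 29 is squarefree and > 1, it is not a perfect square, so x^2 - 29 is irreducible over Q and [Q(√29) : Q] = 2. Hence [K : Q] = 2.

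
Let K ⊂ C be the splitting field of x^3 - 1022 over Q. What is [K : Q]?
[K : Q] = 6

The roots of x^3 - 1022 are ∛1022, ω∛1022, ω^2∛1022 where ω = e^(2πi/3) is a primitive cube root of unity, so K = Q(∛1022, ω). Now [Q(∛1022):Q] = 3 (since 1022 is not a perfect cube, x^3 - 1022 is irreducible) and [Q(ω):Q] = 2. Both 2 and 3 divide [K:Q], and [K:Q] ≤ 3·2 = 6, so [K:Q] = 6. (Equivalently: Q(∛1022) ⊂ R but ω ∉ R, so [K : Q(∛1022)] = 2.)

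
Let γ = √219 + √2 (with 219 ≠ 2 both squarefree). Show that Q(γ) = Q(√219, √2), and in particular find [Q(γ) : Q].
[Q(γ) : Q] = 4 (equivalently, Q(γ) = Q(√219, √2))

Obviously Q(γ) ⊆ Q(√219, √2), and [Q(√219, √2):Q] = 4 (since 219, 2 are distinct squarefree integers > 1 with 438 not a perfect square). To show equality we compute the minimal polynomial of γ. From γ = √219 + √2: γ^2 = 219 + 2√(438) + 2 = 221 + 2√(438), so γ^2 - 221 = 2√(438); squaring, (γ^2 - 221)^2 = 4·438, i.e. γ^4 - 442γ^2 + 48841 - 1752 = 0, i.e. γ^4 - 442γ^2 + 47089 = 0. So γ is a root of x^4 - 442x^2 + 47089. This polynomial is irreducible over Q: it has no rational root (each ±√219 ± √2 is irrational), and any factorization into two quadratics over Q would force √(438) ∈ Q (pairing opposite roots) or √219, √2 ∈ Q (other pairings), all impossible. Hence [Q(γ):Q] = 4 = [Q(√219, √2):Q], so Q(γ) = Q(√219, √2).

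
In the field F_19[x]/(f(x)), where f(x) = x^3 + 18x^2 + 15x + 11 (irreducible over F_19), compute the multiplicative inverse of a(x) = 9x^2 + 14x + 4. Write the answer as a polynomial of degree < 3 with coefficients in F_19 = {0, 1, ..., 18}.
a(x)^(-1) ≡ 17x + 3 (mod f(x))

Since f is irreducible over F_19, F_19[x]/(f) is a field and a(x) ≠ 0 has an inverse. Apply the extended Euclidean algorithm to f(x) and a(x) in F_19[x]: f(x) = (17x + 3)·a(x) + (18). The last nonzero remainder is the constant 18 = gcd(f, a) in F_19. Back-substituting through the division chain expresses 18 = s(x)·a(x) + t(x)·f(x) with s(x) ≡ 2x + 16 (mod f), so (2x + 16)·a(x) ≡ 18 (mod f). Multiplying by 18^(-1) ≡ 18 in F_19 gives a(x)^(-1) ≡ 18·(2x + 16) ≡ 17x + 3 (mod f). Check: (9x^2 + 14x + 4)·(17x + 3) = x^3 + 18x^2 + 15x + 12 ≡ 1 (mod x^3 + 18x^2 + 15x + 11).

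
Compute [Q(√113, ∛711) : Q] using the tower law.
[Q(√113, ∛711) : Q] = 6

Let L = Q(√113, ∛711). Since Q(√113) ⊂ L and [Q(√113):Q] = 2, the tower law gives 2 | [L:Q]. Likewise Q(∛711) ⊂ L with [Q(∛711):Q] = 3 (because 711 is not a perfect cube), so 3 | [L:Q]. As gcd(2,3) = 1, [L:Q] is divisible by 6. Conversely L is generated over Q by √113 and ∛711, so [L:Q] ≤ 2·3 = 6. Therefore [Q(√113, ∛711) : Q] = 6.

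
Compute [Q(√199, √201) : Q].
[Q(√199, √201) : Q] = 4

[Q(√199):Q] = 2 (min poly x^2 - 199, irreducible since 199 is squarefree > 1). For the top step, suppose √201 ∈ Q(√199), say √201 = c + d√199 with c, d ∈ Q. Squaring: 201 = c^2 + 199d^2 + 2cd√199. Since √199 ∉ Q this forces 2cd = 0. If d = 0 then √201 = c ∈ Q, contradicting 201 squarefree > 1. If c = 0 then 201 = 199d^2, so 199·201 = (199d)^2 is a perfect square in Q — but 199·201 = 39999 is not a perfect square (since 199 and 201 are distinct squarefree integers). Contradiction. Hence √201 ∉ Q(√199), so x^2 - 201 stays irreducible over Q(√199) and [Q(√199, √201) : Q(√199)] = 2. By the tower law, [Q(√199, √201) : Q] = 2 · 2 = 4.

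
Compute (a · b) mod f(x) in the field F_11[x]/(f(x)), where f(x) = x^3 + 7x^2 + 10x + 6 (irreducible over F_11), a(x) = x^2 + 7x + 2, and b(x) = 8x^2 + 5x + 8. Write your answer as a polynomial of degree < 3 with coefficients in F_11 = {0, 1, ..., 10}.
a · b ≡ 10x^2 + x + 8 (mod f(x))

Multiply in F_11[x]: a(x)·b(x) = (x^2 + 7x + 2)·(8x^2 + 5x + 8) = 8x^4 + 6x^3 + 4x^2 + 5. This has degree ≥ 3, so divide by f(x) over F_11: 8x^4 + 6x^3 + 4x^2 + 5 = (8x + 5)·(x^3 + 7x^2 + 10x + 6) + (10x^2 + x + 8). Hence a·b ≡ 10x^2 + x + 8 (mod f). (F_11[x]/(f) is a field with 11^3 = 1331 elements since f is irreducible of degree 3.)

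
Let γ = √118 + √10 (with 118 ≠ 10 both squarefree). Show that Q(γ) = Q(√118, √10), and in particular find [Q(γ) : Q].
[Q(γ) : Q] = 4 (equivalently, Q(γ) = Q(√118, √10))

Obviously Q(γ) ⊆ Q(√118, √10), and [Q(√118, √10):Q] = 4 (since 118, 10 are distinct squarefree integers > 1 with 1180 not a perfect square). To show equality we compute the minimal polynomial of γ. From γ = √118 + √10: γ^2 = 118 + 2√(1180) + 10 = 128 + 2√(1180), so γ^2 - 128 = 2√(1180); squaring, (γ^2 - 128)^2 = 4·1180, i.e. γ^4 - 256γ^2 + 16384 - 4720 = 0, i.e. γ^4 - 256γ^2 + 11664 = 0. So γ is a root of x^4 - 256x^2 + 11664. This polynomial is irreducible over Q: it has no rational root (each ±√118 ± √10 is irrational), and any factorization into two quadratics over Q would force √(1180) ∈ Q (pairing opposite roots) or √118, √10 ∈ Q (other pairings), all impossible. Hence [Q(γ):Q] = 4 = [Q(√118, √10):Q], so Q(γ) = Q(√118, √10).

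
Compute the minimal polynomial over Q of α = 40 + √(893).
m_α(x) = x^2 - 80x + 707

From α - 40 = √(893), squaring gives (α - 40)^2 = 893, i.e. α^2 - 80α + 1600 = 893, so α^2 - 80α + 707 = 0. The discriminant of x^2 - 80x + 707 is (-80)^2 - 4·(707) = 6400 - 2828 = 3572, and 4·(893) is not a perfect square in Q since 893 is squarefree and ≠ 1. Hence x^2 - 80x + 707 is irreducible over Q and is the minimal polynomial of α.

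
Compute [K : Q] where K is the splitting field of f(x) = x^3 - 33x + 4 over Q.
[K : Q] = 6

By the rational root test, any rational root of the monic integer polynomial f(x) = x^3 - 33x + 4 must be an integer dividing the constant term 4, i.e. one of ±{1, 2, 4}. Evaluating: f(1) = -28, f(-1) = 36, f(2) = -54, f(-2) = 62, f(4) = -64, f(-4) = 72; none is 0, so f has no rational root and is therefore irreducible over Q (a cubic with no linear factor over a field is irreducible). For an irreducible cubic, the Galois group is A_3 or S_3 according as the discriminant disc(f) = -4a^3 - 27b^2 = -4·(-33)^3 - 27·(4)^2 = 143316 is or is not a square in Q. Here disc(f) = 143316 is not a perfect square in Q, so the Galois group of f over Q is not contained in A_3 and must be all of S_3. The splitting field has degree |S_3| = 6 over Q, so [K : Q] = 6.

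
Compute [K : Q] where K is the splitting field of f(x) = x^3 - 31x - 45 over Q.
[K : Q] = 6

By the rational root test, any rational root of the monic integer polynomial f(x) = x^3 - 31x - 45 must be an integer dividing the constant term -45, i.e. one of ±{1, 3, 5, 9, 15, 45}. Evaluating: f(1) = -75, f(-1) = -15, f(3) = -111, f(-3) = 21, f(5) = -75, f(-5) = -15, f(9) = 405, f(-9) = -495, f(15) = 2865, f(-15) = -2955, f(45) = 89685, f(-45) = -89775; none is 0, so f has no rational root and is therefore irreducible over Q (a cubic with no linear factor over a field is irreducible). For an irreducible cubic, the Galois group is A_3 or S_3 according as the discriminant disc(f) = -4a^3 - 27b^2 = -4·(-31)^3 - 27·(-45)^2 = 64489 is or is not a square in Q. Here disc(f) = 64489 is not a perfect square in Q, so the Galois group of f over Q is not contained in A_3 and must be all of S_3. The splitting field has degree |S_3| = 6 over Q, so [K : Q] = 6.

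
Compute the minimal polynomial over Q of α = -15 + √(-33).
m_α(x) = x^2 + 30x + 258

From α + 15 = √(-33), squaring gives (α + 15)^2 = -33, i.e. α^2 + 30α + 225 = -33, so α^2 + 30α + 258 = 0. The discriminant of x^2 + 30x + 258 is (30)^2 - 4·(258) = 900 - 1032 = -132, and 4·(-33) is not a perfect square in Q since -33 is squarefree and ≠ 1. Hence x^2 + 30x + 258 is irreducible over Q and is the minimal polynomial of α.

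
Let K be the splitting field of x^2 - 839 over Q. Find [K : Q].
[K : Q] = 2

f(x) = x^2 - 839 factors as (x - √839)(x + √839). The splitting field is K = Q(√839). Since 839 is squarefree and > 1, it is not a perfect square, so x^2 - 839 is irreducible over Q and [Q(√839) : Q] = 2. Hence [K : Q] = 2.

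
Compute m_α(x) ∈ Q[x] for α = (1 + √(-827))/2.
m_α(x) = x^2 - x + 207

From 2α - 1 = √(-827), squaring gives (2α - 1)^2 = -827, i.e. 4α^2 - 4α + 1 = -827, so α^2 - α + (1 + 827)/4 = 0. Since -827 ≡ 1 (mod 4), (1 + 827)/4 = 207 ∈ Z. The polynomial x^2 - x + 207 has discriminant 1 - 4·(207) = -827, which is not a perfect square in Q (d = -827 is squarefree and ≠ 1), so x^2 - x + 207 is irreducible over Q. It is the minimal polynomial of α.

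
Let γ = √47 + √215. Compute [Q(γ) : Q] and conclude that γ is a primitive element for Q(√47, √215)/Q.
[Q(γ) : Q] = 4 (equivalently, Q(γ) = Q(√47, √215))

Obviously Q(γ) ⊆ Q(√47, √215), and [Q(√47, √215):Q] = 4 (since 47, 215 are distinct squarefree integers > 1 with 10105 not a perfect square). To show equality we compute the minimal polynomial of γ. From γ = √47 + √215: γ^2 = 47 + 2√(10105) + 215 = 262 + 2√(10105), so γ^2 - 262 = 2√(10105); squaring, (γ^2 - 262)^2 = 4·10105, i.e. γ^4 - 524γ^2 + 68644 - 40420 = 0, i.e. γ^4 - 524γ^2 + 28224 = 0. So γ is a root of x^4 - 524x^2 + 28224. This polynomial is irreducible over Q: it has no rational root (each ±√47 ± √215 is irrational), and any factorization into two quadratics over Q would force √(10105) ∈ Q (pairing opposite roots) or √47, √215 ∈ Q (other pairings), all impossible. Hence [Q(γ):Q] = 4 = [Q(√47, √215):Q], so Q(γ) = Q(√47, √215).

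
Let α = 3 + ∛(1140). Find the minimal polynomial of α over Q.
m_α(x) = x^3 - 9x^2 + 27x - 1167

Set β = α - 3 = ∛(1140), so β^3 = 1140. Then (α - 3)^3 - 1140 = 0, i.e. α is a root of g(x) = (x - 3)^3 - 1140 = x^3 - 9x^2 + 27x - 1167. Since g(x) = h(x - 3) where h(x) = x^3 - 1140, and h is irreducible over Q (because 1140 is not a perfect cube, so h has no rational root, and a monic cubic with no rational root is irreducible), g is also irreducible (irreducibility is preserved under the substitution x → x - 3). Hence m_α(x) = x^3 - 9x^2 + 27x - 1167.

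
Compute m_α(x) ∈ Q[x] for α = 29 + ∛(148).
m_α(x) = x^3 - 87x^2 + 2523x - 24537

Set β = α - 29 = ∛(148), so β^3 = 148. Then (α - 29)^3 - 148 = 0, i.e. α is a root of g(x) = (x - 29)^3 - 148 = x^3 - 87x^2 + 2523x - 24537. Since g(x) = h(x - 29) where h(x) = x^3 - 148, and h is irreducible over Q (because 148 is not a perfect cube, so h has no rational root, and a monic cubic with no rational root is irreducible), g is also irreducible (irreducibility is preserved under the substitution x → x - 29). Hence m_α(x) = x^3 - 87x^2 + 2523x - 24537.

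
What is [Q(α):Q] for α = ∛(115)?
[Q(α):Q] = 3

The minimal polynomial of α is x^3 - 115, irreducible over Q since 115 is not a perfect cube (so x^3 - 115 has no rational root). Hence [Q(α):Q] = deg(m_α) = 3.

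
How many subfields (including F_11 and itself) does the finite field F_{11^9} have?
F_{11^9} has 3 subfields

The subfields of F_{p^n} are exactly the fields F_{p^d} for d | n (each is the fixed field of the unique index-d subgroup of Gal(F_{p^n}/F_p) ≅ Z/nZ). The divisors of n = 9 are {1, 3, 9}, giving 3 subfields: F_{11^1}, F_{11^3}, F_{11^9}.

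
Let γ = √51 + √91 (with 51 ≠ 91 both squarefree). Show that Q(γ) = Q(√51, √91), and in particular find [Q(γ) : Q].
[Q(γ) : Q] = 4 (equivalently, Q(γ) = Q(√51, √91))

Obviously Q(γ) ⊆ Q(√51, √91), and [Q(√51, √91):Q] = 4 (since 51, 91 are distinct squarefree integers > 1 with 4641 not a perfect square). To show equality we compute the minimal polynomial of γ. From γ = √51 + √91: γ^2 = 51 + 2√(4641) + 91 = 142 + 2√(4641), so γ^2 - 142 = 2√(4641); squaring, (γ^2 - 142)^2 = 4·4641, i.e. γ^4 - 284γ^2 + 20164 - 18564 = 0, i.e. γ^4 - 284γ^2 + 1600 = 0. So γ is a root of x^4 - 284x^2 + 1600. This polynomial is irreducible over Q: it has no rational root (each ±√51 ± √91 is irrational), and any factorization into two quadratics over Q would force √(4641) ∈ Q (pairing opposite roots) or √51, √91 ∈ Q (other pairings), all impossible. Hence [Q(γ):Q] = 4 = [Q(√51, √91):Q], so Q(γ) = Q(√51, √91).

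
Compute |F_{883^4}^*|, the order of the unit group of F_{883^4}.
|F_{883^4}^*| = 607914936720

F_{883^4} has 883^4 = 607914936721 elements; its multiplicative group consists of all nonzero elements, so |F_{883^4}^*| = 607914936721 - 1 = 607914936720. (It is cyclic since any finite subgroup of the multiplicative group of a field is cyclic.)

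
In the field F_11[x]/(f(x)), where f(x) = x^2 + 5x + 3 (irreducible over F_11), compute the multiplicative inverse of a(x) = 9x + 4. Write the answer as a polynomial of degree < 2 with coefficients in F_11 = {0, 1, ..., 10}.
a(x)^(-1) ≡ x + 7 (mod f(x))

Since f is irreducible over F_11, F_11[x]/(f) is a field and a(x) ≠ 0 has an inverse. Apply the extended Euclidean algorithm to f(x) and a(x) in F_11[x]: f(x) = (5x + 2)·a(x) + (6). The last nonzero remainder is the constant 6 = gcd(f, a) in F_11. Back-substituting through the division chain expresses 6 = s(x)·a(x) + t(x)·f(x) with s(x) ≡ 6x + 9 (mod f), so (6x + 9)·a(x) ≡ 6 (mod f). Multiplying by 6^(-1) ≡ 2 in F_11 gives a(x)^(-1) ≡ 2·(6x + 9) ≡ x + 7 (mod f). Check: (9x + 4)·(x + 7) = 9x^2 + x + 6 ≡ 1 (mod x^2 + 5x + 3).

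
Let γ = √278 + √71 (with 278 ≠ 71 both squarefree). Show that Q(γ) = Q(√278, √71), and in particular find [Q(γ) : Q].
[Q(γ) : Q] = 4 (equivalently, Q(γ) = Q(√278, √71))

Obviously Q(γ) ⊆ Q(√278, √71), and [Q(√278, √71):Q] = 4 (since 278, 71 are distinct squarefree integers > 1 with 19738 not a perfect square). To show equality we compute the minimal polynomial of γ. From γ = √278 + √71: γ^2 = 278 + 2√(19738) + 71 = 349 + 2√(19738), so γ^2 - 349 = 2√(19738); squaring, (γ^2 - 349)^2 = 4·19738, i.e. γ^4 - 698γ^2 + 121801 - 78952 = 0, i.e. γ^4 - 698γ^2 + 42849 = 0. So γ is a root of x^4 - 698x^2 + 42849. This polynomial is irreducible over Q: it has no rational root (each ±√278 ± √71 is irrational), and any factorization into two quadratics over Q would force √(19738) ∈ Q (pairing opposite roots) or √278, √71 ∈ Q (other pairings), all impossible. Hence [Q(γ):Q] = 4 = [Q(√278, √71):Q], so Q(γ) = Q(√278, √71).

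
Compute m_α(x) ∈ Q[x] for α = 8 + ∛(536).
m_α(x) = x^3 - 24x^2 + 192x - 1048

Set β = α - 8 = ∛(536), so β^3 = 536. Then (α - 8)^3 - 536 = 0, i.e. α is a root of g(x) = (x - 8)^3 - 536 = x^3 - 24x^2 + 192x - 1048. Since g(x) = h(x - 8) where h(x) = x^3 - 536, and h is irreducible over Q (because 536 is not a perfect cube, so h has no rational root, and a monic cubic with no rational root is irreducible), g is also irreducible (irreducibility is preserved under the substitution x → x - 8). Hence m_α(x) = x^3 - 24x^2 + 192x - 1048.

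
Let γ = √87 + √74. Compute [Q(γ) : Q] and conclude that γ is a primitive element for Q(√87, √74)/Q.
[Q(γ) : Q] = 4 (equivalently, Q(γ) = Q(√87, √74))

Obviously Q(γ) ⊆ Q(√87, √74), and [Q(√87, √74):Q] = 4 (since 87, 74 are distinct squarefree integers > 1 with 6438 not a perfect square). To show equality we compute the minimal polynomial of γ. From γ = √87 + √74: γ^2 = 87 + 2√(6438) + 74 = 161 + 2√(6438), so γ^2 - 161 = 2√(6438); squaring, (γ^2 - 161)^2 = 4·6438, i.e. γ^4 - 322γ^2 + 25921 - 25752 = 0, i.e. γ^4 - 322γ^2 + 169 = 0. So γ is a root of x^4 - 322x^2 + 169. This polynomial is irreducible over Q: it has no rational root (each ±√87 ± √74 is irrational), and any factorization into two quadratics over Q would force √(6438) ∈ Q (pairing opposite roots) or √87, √74 ∈ Q (other pairings), all impossible. Hence [Q(γ):Q] = 4 = [Q(√87, √74):Q], so Q(γ) = Q(√87, √74).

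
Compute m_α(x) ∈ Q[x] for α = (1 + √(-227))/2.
m_α(x) = x^2 - x + 57

From 2α - 1 = √(-227), squaring gives (2α - 1)^2 = -227, i.e. 4α^2 - 4α + 1 = -227, so α^2 - α + (1 + 227)/4 = 0. Since -227 ≡ 1 (mod 4), (1 + 227)/4 = 57 ∈ Z. The polynomial x^2 - x + 57 has discriminant 1 - 4·(57) = -227, which is not a perfect square in Q (d = -227 is squarefree and ≠ 1), so x^2 - x + 57 is irreducible over Q. It is the minimal polynomial of α.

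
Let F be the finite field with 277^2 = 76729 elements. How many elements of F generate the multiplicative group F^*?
There are φ(76728) = 24288 primitive elements

F_q^* is cyclic of order q - 1 = 76728. A cyclic group of order m has exactly φ(m) generators. Here m = 76728 = 2^3 · 3 · 23 · 139, so the number of primitive elements is φ(76728) = 24288.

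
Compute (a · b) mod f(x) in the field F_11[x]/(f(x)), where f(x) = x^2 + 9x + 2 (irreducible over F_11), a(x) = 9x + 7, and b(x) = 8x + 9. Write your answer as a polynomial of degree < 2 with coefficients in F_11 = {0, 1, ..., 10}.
a · b ≡ 6x + 7 (mod f(x))

Multiply in F_11[x]: a(x)·b(x) = (9x + 7)·(8x + 9) = 6x^2 + 5x + 8. This has degree ≥ 2, so divide by f(x) over F_11: 6x^2 + 5x + 8 = (6)·(x^2 + 9x + 2) + (6x + 7). Hence a·b ≡ 6x + 7 (mod f). (F_11[x]/(f) is a field with 11^2 = 121 elements since f is irreducible of degree 2.)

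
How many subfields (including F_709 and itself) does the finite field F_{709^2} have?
F_{709^2} has 2 subfields

The subfields of F_{p^n} are exactly the fields F_{p^d} for d | n (each is the fixed field of the unique index-d subgroup of Gal(F_{p^n}/F_p) ≅ Z/nZ). The divisors of n = 2 are {1, 2}, giving 2 subfields: F_{709^1}, F_{709^2}.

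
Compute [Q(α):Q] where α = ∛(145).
[Q(α):Q] = 3

The minimal polynomial of α is x^3 - 145, irreducible over Q since 145 is not a perfect cube (so x^3 - 145 has no rational root). Hence [Q(α):Q] = deg(m_α) = 3.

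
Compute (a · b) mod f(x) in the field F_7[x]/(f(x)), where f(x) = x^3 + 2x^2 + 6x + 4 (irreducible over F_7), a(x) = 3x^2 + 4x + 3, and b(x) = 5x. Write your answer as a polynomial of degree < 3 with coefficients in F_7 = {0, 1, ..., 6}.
a · b ≡ 4x^2 + 2x + 3 (mod f(x))

Multiply in F_7[x]: a(x)·b(x) = (3x^2 + 4x + 3)·(5x) = x^3 + 6x^2 + x. This has degree ≥ 3, so divide by f(x) over F_7: x^3 + 6x^2 + x = (1)·(x^3 + 2x^2 + 6x + 4) + (4x^2 + 2x + 3). Hence a·b ≡ 4x^2 + 2x + 3 (mod f). (F_7[x]/(f) is a field with 7^3 = 343 elements since f is irreducible of degree 3.)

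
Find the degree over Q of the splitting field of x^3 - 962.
[K : Q] = 6

The roots of x^3 - 962 are ∛962, ω∛962, ω^2∛962 where ω = e^(2πi/3) is a primitive cube root of unity, so K = Q(∛962, ω). Now [Q(∛962):Q] = 3 (since 962 is not a perfect cube, x^3 - 962 is irreducible) and [Q(ω):Q] = 2. Both 2 and 3 divide [K:Q], and [K:Q] ≤ 3·2 = 6, so [K:Q] = 6. (Equivalently: Q(∛962) ⊂ R but ω ∉ R, so [K : Q(∛962)] = 2.)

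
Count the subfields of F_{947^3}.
F_{947^3} has 2 subfields

The subfields of F_{p^n} are exactly the fields F_{p^d} for d | n (each is the fixed field of the unique index-d subgroup of Gal(F_{p^n}/F_p) ≅ Z/nZ). The divisors of n = 3 are {1, 3}, giving 2 subfields: F_{947^1}, F_{947^3}.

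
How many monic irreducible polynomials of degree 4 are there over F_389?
There are 5724473430 monic irreducible polynomials of degree 4 over F_389

Each element of F_{389^4} that lies in no proper subfield is a root of exactly one monic irreducible of degree 4 over F_389, and each such polynomial has 4 distinct roots in F_{389^4}. By Möbius inversion the count is N_389(4) = (1/4) Σ_{d|4} μ(4/d) · 389^d = (1/4)(μ(4)·389^1 + μ(2)·389^2 + μ(1)·389^4) = 22897893720/4 = 5724473430.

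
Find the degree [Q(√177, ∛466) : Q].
[Q(√177, ∛466) : Q] = 6

Let L = Q(√177, ∛466). Since Q(√177) ⊂ L and [Q(√177):Q] = 2, the tower law gives 2 | [L:Q]. Likewise Q(∛466) ⊂ L with [Q(∛466):Q] = 3 (because 466 is not a perfect cube), so 3 | [L:Q]. As gcd(2,3) = 1, [L:Q] is divisible by 6. Conversely L is generated over Q by √177 and ∛466, so [L:Q] ≤ 2·3 = 6. Therefore [Q(√177, ∛466) : Q] = 6.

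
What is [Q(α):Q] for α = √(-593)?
[Q(α):Q] = 2

[Q(α):Q] equals the degree of the minimal polynomial of α. Here α^2 = -593 and x^2 + 593 is irreducible (d = -593 is squarefree, ≠ 1, hence not a square), so deg(m_α) = 2. Thus [Q(α):Q] = 2.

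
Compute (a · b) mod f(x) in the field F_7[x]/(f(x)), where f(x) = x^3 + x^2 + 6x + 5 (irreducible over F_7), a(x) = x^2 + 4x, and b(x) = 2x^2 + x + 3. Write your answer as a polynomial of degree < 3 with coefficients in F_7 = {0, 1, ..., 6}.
a · b ≡ 2x^2 + 2x (mod f(x))

Multiply in F_7[x]: a(x)·b(x) = (x^2 + 4x)·(2x^2 + x + 3) = 2x^4 + 2x^3 + 5x. This has degree ≥ 3, so divide by f(x) over F_7: 2x^4 + 2x^3 + 5x = (2x)·(x^3 + x^2 + 6x + 5) + (2x^2 + 2x). Hence a·b ≡ 2x^2 + 2x (mod f). (F_7[x]/(f) is a field with 7^3 = 343 elements since f is irreducible of degree 3.)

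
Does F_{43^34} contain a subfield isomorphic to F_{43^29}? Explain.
No: F_{43^29} is not a subfield of F_{43^34}

F_{p^m} embeds in F_{p^n} iff m | n. Here 29 ∤ 34 (since 34 = 1·29 + 5 with remainder 5 ≠ 0), so F_{43^29} is not a subfield of F_{43^34}. Equivalently: if it were, the tower law would give 29 = [F_{43^29}:F_43] dividing [F_{43^34}:F_43] = 34, contradiction.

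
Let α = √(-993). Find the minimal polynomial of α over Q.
m_α(x) = x^2 + 993

α satisfies α^2 + 993 = 0, so x^2 + 993 annihilates α. Since d = -993 is squarefree and ≠ 1, it is not a perfect square in Q, so x^2 + 993 has no rational root and is therefore irreducible over Q (a degree-2 polynomial over a field is irreducible iff it has no root). Hence m_α(x) = x^2 + 993.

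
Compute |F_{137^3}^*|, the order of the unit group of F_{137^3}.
|F_{137^3}^*| = 2571352

F_{137^3} has 137^3 = 2571353 elements; its multiplicative group consists of all nonzero elements, so |F_{137^3}^*| = 2571353 - 1 = 2571352. (It is cyclic since any finite subgroup of the multiplicative group of a field is cyclic.)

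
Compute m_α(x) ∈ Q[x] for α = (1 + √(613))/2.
m_α(x) = x^2 - x - 153

From 2α - 1 = √(613), squaring gives (2α - 1)^2 = 613, i.e. 4α^2 - 4α + 1 = 613, so α^2 - α + (1 - 613)/4 = 0. Since 613 ≡ 1 (mod 4), (1 - 613)/4 = -153 ∈ Z. The polynomial x^2 - x - 153 has discriminant 1 - 4·(-153) = 613, which is not a perfect square in Q (d = 613 is squarefree and ≠ 1), so x^2 - x - 153 is irreducible over Q. It is the minimal polynomial of α.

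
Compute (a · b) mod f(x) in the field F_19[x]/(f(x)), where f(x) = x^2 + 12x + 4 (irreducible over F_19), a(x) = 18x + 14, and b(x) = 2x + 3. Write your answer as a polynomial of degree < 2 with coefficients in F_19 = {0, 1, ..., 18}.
a · b ≡ 11x + 12 (mod f(x))

Multiply in F_19[x]: a(x)·b(x) = (18x + 14)·(2x + 3) = 17x^2 + 6x + 4. This has degree ≥ 2, so divide by f(x) over F_19: 17x^2 + 6x + 4 = (17)·(x^2 + 12x + 4) + (11x + 12). Hence a·b ≡ 11x + 12 (mod f). (F_19[x]/(f) is a field with 19^2 = 361 elements since f is irreducible of degree 2.)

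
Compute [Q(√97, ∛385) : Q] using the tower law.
[Q(√97, ∛385) : Q] = 6

Let L = Q(√97, ∛385). Since Q(√97) ⊂ L and [Q(√97):Q] = 2, the tower law gives 2 | [L:Q]. Likewise Q(∛385) ⊂ L with [Q(∛385):Q] = 3 (because 385 is not a perfect cube), so 3 | [L:Q]. As gcd(2,3) = 1, [L:Q] is divisible by 6. Conversely L is generated over Q by √97 and ∛385, so [L:Q] ≤ 2·3 = 6. Therefore [Q(√97, ∛385) : Q] = 6.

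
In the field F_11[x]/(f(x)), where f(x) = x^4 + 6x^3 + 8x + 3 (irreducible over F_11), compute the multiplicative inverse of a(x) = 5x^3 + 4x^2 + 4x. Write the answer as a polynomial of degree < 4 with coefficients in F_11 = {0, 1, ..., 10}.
a(x)^(-1) ≡ 10x^3 + x^2 + 10x + 7 (mod f(x))

Since f is irreducible over F_11, F_11[x]/(f) is a field and a(x) ≠ 0 has an inverse. Apply the extended Euclidean algorithm to f(x) and a(x) in F_11[x]: f(x) = (9x + 5)·a(x) + (10x^2 + 10x + 3);  a(x) = (6x + 1)·(10x^2 + 10x + 3) + (9x + 8);  (10x^2 + 10x + 3) = (6x + 8)·(9x + 8) + (5). The last nonzero remainder is the constant 5 = gcd(f, a) in F_11. Back-substituting through the division chain expresses 5 = s(x)·a(x) + t(x)·f(x) with s(x) ≡ 6x^3 + 5x^2 + 6x + 2 (mod f), so (6x^3 + 5x^2 + 6x + 2)·a(x) ≡ 5 (mod f). Multiplying by 5^(-1) ≡ 9 in F_11 gives a(x)^(-1) ≡ 9·(6x^3 + 5x^2 + 6x + 2) ≡ 10x^3 + x^2 + 10x + 7 (mod f). Check: (5x^3 + 4x^2 + 4x)·(10x^3 + x^2 + 10x + 7) = 6x^6 + x^5 + 6x^4 + 2x^3 + 2x^2 + 6x ≡ 1 (mod x^4 + 6x^3 + 8x + 3).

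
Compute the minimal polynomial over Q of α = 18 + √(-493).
m_α(x) = x^2 - 36x + 817

From α - 18 = √(-493), squaring gives (α - 18)^2 = -493, i.e. α^2 - 36α + 324 = -493, so α^2 - 36α + 817 = 0. The discriminant of x^2 - 36x + 817 is (-36)^2 - 4·(817) = 1296 - 3268 = -1972, and 4·(-493) is not a perfect square in Q since -493 is squarefree and ≠ 1. Hence x^2 - 36x + 817 is irreducible over Q and is the minimal polynomial of α.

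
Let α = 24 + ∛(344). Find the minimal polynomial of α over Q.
m_α(x) = x^3 - 72x^2 + 1728x - 14168

Set β = α - 24 = ∛(344), so β^3 = 344. Then (α - 24)^3 - 344 = 0, i.e. α is a root of g(x) = (x - 24)^3 - 344 = x^3 - 72x^2 + 1728x - 14168. Since g(x) = h(x - 24) where h(x) = x^3 - 344, and h is irreducible over Q (because 344 is not a perfect cube, so h has no rational root, and a monic cubic with no rational root is irreducible), g is also irreducible (irreducibility is preserved under the substitution x → x - 24). Hence m_α(x) = x^3 - 72x^2 + 1728x - 14168.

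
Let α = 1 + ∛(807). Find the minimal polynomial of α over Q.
m_α(x) = x^3 - 3x^2 + 3x - 808

Set β = α - 1 = ∛(807), so β^3 = 807. Then (α - 1)^3 - 807 = 0, i.e. α is a root of g(x) = (x - 1)^3 - 807 = x^3 - 3x^2 + 3x - 808. Since g(x) = h(x - 1) where h(x) = x^3 - 807, and h is irreducible over Q (because 807 is not a perfect cube, so h has no rational root, and a monic cubic with no rational root is irreducible), g is also irreducible (irreducibility is preserved under the substitution x → x - 1). Hence m_α(x) = x^3 - 3x^2 + 3x - 808.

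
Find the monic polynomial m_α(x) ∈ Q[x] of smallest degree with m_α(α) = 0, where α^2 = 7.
m_α(x) = x^2 - 7

α satisfies α^2 - 7 = 0, so x^2 - 7 annihilates α. Since d = 7 is squarefree and ≠ 1, it is not a perfect square in Q, so x^2 - 7 has no rational root and is therefore irreducible over Q (a degree-2 polynomial over a field is irreducible iff it has no root). Hence m_α(x) = x^2 - 7.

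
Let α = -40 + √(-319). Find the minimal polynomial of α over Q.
m_α(x) = x^2 + 80x + 1919

From α + 40 = √(-319), squaring gives (α + 40)^2 = -319, i.e. α^2 + 80α + 1600 = -319, so α^2 + 80α + 1919 = 0. The discriminant of x^2 + 80x + 1919 is (80)^2 - 4·(1919) = 6400 - 7676 = -1276, and 4·(-319) is not a perfect square in Q since -319 is squarefree and ≠ 1. Hence x^2 + 80x + 1919 is irreducible over Q and is the minimal polynomial of α.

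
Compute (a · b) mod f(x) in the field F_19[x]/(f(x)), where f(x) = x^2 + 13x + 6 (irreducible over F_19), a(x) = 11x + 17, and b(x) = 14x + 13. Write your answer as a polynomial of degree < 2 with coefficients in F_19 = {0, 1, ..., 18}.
a · b ≡ 13x (mod f(x))

Multiply in F_19[x]: a(x)·b(x) = (11x + 17)·(14x + 13) = 2x^2 + x + 12. This has degree ≥ 2, so divide by f(x) over F_19: 2x^2 + x + 12 = (2)·(x^2 + 13x + 6) + (13x). Hence a·b ≡ 13x (mod f). (F_19[x]/(f) is a field with 19^2 = 361 elements since f is irreducible of degree 2.)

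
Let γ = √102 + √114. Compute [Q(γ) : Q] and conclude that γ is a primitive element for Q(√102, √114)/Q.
[Q(γ) : Q] = 4 (equivalently, Q(γ) = Q(√102, √114))

Obviously Q(γ) ⊆ Q(√102, √114), and [Q(√102, √114):Q] = 4 (since 102, 114 are distinct squarefree integers > 1 with 11628 not a perfect square). To show equality we compute the minimal polynomial of γ. From γ = √102 + √114: γ^2 = 102 + 2√(11628) + 114 = 216 + 2√(11628), so γ^2 - 216 = 2√(11628); squaring, (γ^2 - 216)^2 = 4·11628, i.e. γ^4 - 432γ^2 + 46656 - 46512 = 0, i.e. γ^4 - 432γ^2 + 144 = 0. So γ is a root of x^4 - 432x^2 + 144. This polynomial is irreducible over Q: it has no rational root (each ±√102 ± √114 is irrational), and any factorization into two quadratics over Q would force √(11628) ∈ Q (pairing opposite roots) or √102, √114 ∈ Q (other pairings), all impossible. Hence [Q(γ):Q] = 4 = [Q(√102, √114):Q], so Q(γ) = Q(√102, √114).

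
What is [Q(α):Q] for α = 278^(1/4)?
[Q(α):Q] = 4

α is a root of x^4 - 278. By Eisenstein's criterion at the prime p = 2 (which divides the constant term 278 but p^2 = 4 does not, since 278 is squarefree), x^4 - 278 is irreducible over Q. Hence [Q(α):Q] = 4.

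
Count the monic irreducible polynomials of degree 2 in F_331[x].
There are 54615 monic irreducible polynomials of degree 2 over F_331

Each element of F_{331^2} that lies in no proper subfield is a root of exactly one monic irreducible of degree 2 over F_331, and each such polynomial has 2 distinct roots in F_{331^2}. By Möbius inversion the count is N_331(2) = (1/2) Σ_{d|2} μ(2/d) · 331^d = (1/2)(μ(2)·331^1 + μ(1)·331^2) = 109230/2 = 54615.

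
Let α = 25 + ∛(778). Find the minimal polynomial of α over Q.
m_α(x) = x^3 - 75x^2 + 1875x - 16403

Set β = α - 25 = ∛(778), so β^3 = 778. Then (α - 25)^3 - 778 = 0, i.e. α is a root of g(x) = (x - 25)^3 - 778 = x^3 - 75x^2 + 1875x - 16403. Since g(x) = h(x - 25) where h(x) = x^3 - 778, and h is irreducible over Q (because 778 is not a perfect cube, so h has no rational root, and a monic cubic with no rational root is irreducible), g is also irreducible (irreducibility is preserved under the substitution x → x - 25). Hence m_α(x) = x^3 - 75x^2 + 1875x - 16403.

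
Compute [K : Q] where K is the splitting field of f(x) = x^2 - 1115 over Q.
[K : Q] = 2

f(x) = x^2 - 1115 factors as (x - √1115)(x + √1115). The splitting field is K = Q(√1115). Since 1115 is squarefree and > 1, it is not a perfect square, so x^2 - 1115 is irreducible over Q and [Q(√1115) : Q] = 2. Hence [K : Q] = 2.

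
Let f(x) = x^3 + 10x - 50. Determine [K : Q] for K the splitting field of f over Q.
[K : Q] = 6

By the rational root test, any rational root of the monic integer polynomial f(x) = x^3 + 10x - 50 must be an integer dividing the constant term -50, i.e. one of ±{1, 2, 5, 10, 25, 50}. Evaluating: f(1) = -39, f(-1) = -61, f(2) = -22, f(-2) = -78, f(5) = 125, f(-5) = -225, f(10) = 1050, f(-10) = -1150, f(25) = 15825, f(-25) = -15925, f(50) = 125450, f(-50) = -125550; none is 0, so f has no rational root and is therefore irreducible over Q (a cubic with no linear factor over a field is irreducible). For an irreducible cubic, the Galois group is A_3 or S_3 according as the discriminant disc(f) = -4a^3 - 27b^2 = -4·(10)^3 - 27·(-50)^2 = -71500 is or is not a square in Q. Here disc(f) = -71500 is not a perfect square in Q, so the Galois group of f over Q is not contained in A_3 and must be all of S_3. The splitting field has degree |S_3| = 6 over Q, so [K : Q] = 6.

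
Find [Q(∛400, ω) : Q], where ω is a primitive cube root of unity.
[Q(∛400, ω) : Q] = 6

[Q(∛400):Q] = 3 (min poly x^3 - 400, irreducible since 400 is not a perfect cube). [Q(ω):Q] = 2 (min poly x^2 + x + 1). Since Q(∛400) ⊂ R and ω ∉ R, we have ω ∉ Q(∛400), so x^2 + x + 1 remains irreducible over Q(∛400) and [Q(∛400, ω) : Q(∛400)] = 2. By the tower law, [Q(∛400, ω) : Q] = 3 · 2 = 6. (In fact Q(∛400, ω) is the splitting field of x^3 - 400 over Q.)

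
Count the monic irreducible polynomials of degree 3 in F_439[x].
There are 28201360 monic irreducible polynomials of degree 3 over F_439

Each element of F_{439^3} that lies in no proper subfield is a root of exactly one monic irreducible of degree 3 over F_439, and each such polynomial has 3 distinct roots in F_{439^3}. By Möbius inversion the count is N_439(3) = (1/3) Σ_{d|3} μ(3/d) · 439^d = (1/3)(μ(3)·439^1 + μ(1)·439^3) = 84604080/3 = 28201360.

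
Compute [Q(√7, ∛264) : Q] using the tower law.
[Q(√7, ∛264) : Q] = 6

Let L = Q(√7, ∛264). Since Q(√7) ⊂ L and [Q(√7):Q] = 2, the tower law gives 2 | [L:Q]. Likewise Q(∛264) ⊂ L with [Q(∛264):Q] = 3 (because 264 is not a perfect cube), so 3 | [L:Q]. As gcd(2,3) = 1, [L:Q] is divisible by 6. Conversely L is generated over Q by √7 and ∛264, so [L:Q] ≤ 2·3 = 6. Therefore [Q(√7, ∛264) : Q] = 6.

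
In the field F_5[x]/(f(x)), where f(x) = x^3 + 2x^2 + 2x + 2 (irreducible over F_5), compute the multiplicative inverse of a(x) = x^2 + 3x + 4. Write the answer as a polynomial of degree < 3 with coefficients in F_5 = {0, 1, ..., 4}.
a(x)^(-1) ≡ 3x^2 + 3x + 2 (mod f(x))

Since f is irreducible over F_5, F_5[x]/(f) is a field and a(x) ≠ 0 has an inverse. Apply the extended Euclidean algorithm to f(x) and a(x) in F_5[x]: f(x) = (x + 4)·a(x) + (x + 1);  a(x) = (x + 2)·(x + 1) + (2). The last nonzero remainder is the constant 2 = gcd(f, a) in F_5. Back-substituting through the division chain expresses 2 = s(x)·a(x) + t(x)·f(x) with s(x) ≡ x^2 + x + 4 (mod f), so (x^2 + x + 4)·a(x) ≡ 2 (mod f). Multiplying by 2^(-1) ≡ 3 in F_5 gives a(x)^(-1) ≡ 3·(x^2 + x + 4) ≡ 3x^2 + 3x + 2 (mod f). Check: (x^2 + 3x + 4)·(3x^2 + 3x + 2) = 3x^4 + 2x^3 + 3x^2 + 3x + 3 ≡ 1 (mod x^3 + 2x^2 + 2x + 2).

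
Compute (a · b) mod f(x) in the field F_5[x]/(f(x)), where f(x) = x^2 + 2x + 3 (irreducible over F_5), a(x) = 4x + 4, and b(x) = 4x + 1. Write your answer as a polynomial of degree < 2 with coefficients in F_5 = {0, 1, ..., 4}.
a · b ≡ 3x + 1 (mod f(x))

Multiply in F_5[x]: a(x)·b(x) = (4x + 4)·(4x + 1) = x^2 + 4. This has degree ≥ 2, so divide by f(x) over F_5: x^2 + 4 = (1)·(x^2 + 2x + 3) + (3x + 1). Hence a·b ≡ 3x + 1 (mod f). (F_5[x]/(f) is a field with 5^2 = 25 elements since f is irreducible of degree 2.)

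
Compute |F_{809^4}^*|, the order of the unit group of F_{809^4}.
|F_{809^4}^*| = 428345379360

F_{809^4} has 809^4 = 428345379361 elements; its multiplicative group consists of all nonzero elements, so |F_{809^4}^*| = 428345379361 - 1 = 428345379360. (It is cyclic since any finite subgroup of the multiplicative group of a field is cyclic.)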